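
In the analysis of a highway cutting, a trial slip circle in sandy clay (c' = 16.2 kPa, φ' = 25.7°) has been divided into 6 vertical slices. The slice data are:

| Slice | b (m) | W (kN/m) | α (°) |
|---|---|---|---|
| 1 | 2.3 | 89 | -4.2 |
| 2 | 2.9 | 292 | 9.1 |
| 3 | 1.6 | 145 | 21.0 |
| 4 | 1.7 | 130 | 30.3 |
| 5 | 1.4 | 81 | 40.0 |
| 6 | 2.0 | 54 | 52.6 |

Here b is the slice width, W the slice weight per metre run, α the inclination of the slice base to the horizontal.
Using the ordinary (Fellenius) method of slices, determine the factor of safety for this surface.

FS = 2.28

Ordinary method of slices: FS = Σ[c'·Δl_i + (W_i cosα_i)·tanφ'] / Σ W_i sinα_i, with Δl_i = b_i / cosα_i.
Slice 1: Δl = 2.3/cos(-4.2°) = 2.306 m; N'_1 = 89·cos(-4.2°) = 88.8; c'Δl = 37.36; W sinα = -6.5
Slice 2: Δl = 2.9/cos9.1° = 2.937 m; N'_2 = 292·cos9.1° = 288.3; c'Δl = 47.58; W sinα = 46.2
Slice 3: Δl = 1.6/cos21.0° = 1.714 m; N'_3 = 145·cos21.0° = 135.4; c'Δl = 27.76; W sinα = 52.0
Slice 4: Δl = 1.7/cos30.3° = 1.969 m; N'_4 = 130·cos30.3° = 112.2; c'Δl = 31.90; W sinα = 65.6
Slice 5: Δl = 1.4/cos40.0° = 1.828 m; N'_5 = 81·cos40.0° = 62.0; c'Δl = 29.61; W sinα = 52.1
Slice 6: Δl = 2.0/cos52.6° = 3.293 m; N'_6 = 54·cos52.6° = 32.8; c'Δl = 53.34; W sinα = 42.9
Σc'Δl = 227.6 kN/m; ΣN' = 719.5 kN/m; ΣW sinα = 252.2 kN/m
Resisting = 227.6 + 719.5·tan25.7° = 227.6 + 346.3 = 573.8 kN/m
FS = 573.8 / 252.2 = 2.276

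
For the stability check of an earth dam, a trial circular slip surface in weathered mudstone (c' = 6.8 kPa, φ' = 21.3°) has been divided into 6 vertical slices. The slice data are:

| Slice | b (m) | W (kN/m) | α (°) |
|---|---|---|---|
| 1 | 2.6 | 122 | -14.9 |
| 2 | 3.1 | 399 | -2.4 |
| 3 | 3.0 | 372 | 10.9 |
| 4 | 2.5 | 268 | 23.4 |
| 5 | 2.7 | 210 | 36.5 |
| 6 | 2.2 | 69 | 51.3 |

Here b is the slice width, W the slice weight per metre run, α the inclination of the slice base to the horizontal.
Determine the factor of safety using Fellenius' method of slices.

Ordinary method of slices: FS = Σ[c'·Δl_i + (W_i cosα_i)·tanφ'] / Σ W_i sinα_i, with Δl_i = b_i / cosα_i.
Slice 1: Δl = 2.6/cos(-14.9°) = 2.690 m; N'_1 = 122·cos(-14.9°) = 117.9; c'Δl = 18.30; W sinα = -31.4
Slice 2: Δl = 3.1/cos(-2.4°) = 3.103 m; N'_2 = 399·cos(-2.4°) = 398.7; c'Δl = 21.10; W sinα = -16.7
Slice 3: Δl = 3.0/cos10.9° = 3.055 m; N'_3 = 372·cos10.9° = 365.3; c'Δl = 20.77; W sinα = 70.3
Slice 4: Δl = 2.5/cos23.4° = 2.724 m; N'_4 = 268·cos23.4° = 246.0; c'Δl = 18.52; W sinα = 106.4
Slice 5: Δl = 2.7/cos36.5° = 3.359 m; N'_5 = 210·cos36.5° = 168.8; c'Δl = 22.84; W sinα = 124.9
Slice 6: Δl = 2.2/cos51.3° = 3.519 m; N'_6 = 69·cos51.3° = 43.1; c'Δl = 23.93; W sinα = 53.8
Σc'Δl = 125.5 kN/m; ΣN' = 1339.7 kN/m; ΣW sinα = 307.5 kN/m
Resisting = 125.5 + 1339.7·tan21.3° = 125.5 + 522.3 = 647.8 kN/m
FS = 647.8 / 307.5 = 2.107

FS = 2.11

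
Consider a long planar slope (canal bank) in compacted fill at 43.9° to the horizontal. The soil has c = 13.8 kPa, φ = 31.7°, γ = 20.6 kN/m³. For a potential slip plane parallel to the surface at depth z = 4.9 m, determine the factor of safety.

FS = 0.92

For an infinite slope with a slip plane parallel to the surface (no pore pressure): FS = [c + γz cos²β tanφ] / [γz sinβ cosβ].
γz = 20.6·4.9 = 100.94 kN/m²
Numerator = 13.8 + 100.94·cos²43.9°·tan31.7° = 13.8 + 100.94·0.5192·0.6176 = 46.167 kPa
Denominator = 100.94·sin43.9°·cos43.9° = 100.94·0.6934·0.7206 = 50.433 kPa
FS = 46.167 / 50.433 = 0.915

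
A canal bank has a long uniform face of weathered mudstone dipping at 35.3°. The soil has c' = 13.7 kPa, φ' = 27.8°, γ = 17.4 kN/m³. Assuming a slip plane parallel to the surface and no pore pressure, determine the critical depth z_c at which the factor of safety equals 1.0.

z_c = 6.54 m

Setting FS = 1.00 in FS = [c' + γz cos²β tanφ'] / [γz sinβ cosβ] and solving for z:
z = c' / [γ cosβ (FS·sinβ − cosβ·tanφ')]
  = 13.7 / [17.4·cos35.3°·(1.00·sin35.3° − cos35.3°·tan27.8°)]
  = 13.7 / [17.4·0.8161·(1.00·0.5779 − 0.8161·0.5272)]
  = 13.7 / 2.0954 = 6.538 m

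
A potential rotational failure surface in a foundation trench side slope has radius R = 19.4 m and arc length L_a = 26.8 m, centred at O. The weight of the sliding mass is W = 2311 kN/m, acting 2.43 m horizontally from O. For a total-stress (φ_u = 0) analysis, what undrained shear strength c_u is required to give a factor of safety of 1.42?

FS = c_u·L_a·R / (W·d), so c_u = FS·W·d / (L_a·R).
c_u = 1.42·2311·2.43 / (26.80·19.4) = 7974.3 / 519.92 = 15.34 kPa

c_u = 15.3 kPa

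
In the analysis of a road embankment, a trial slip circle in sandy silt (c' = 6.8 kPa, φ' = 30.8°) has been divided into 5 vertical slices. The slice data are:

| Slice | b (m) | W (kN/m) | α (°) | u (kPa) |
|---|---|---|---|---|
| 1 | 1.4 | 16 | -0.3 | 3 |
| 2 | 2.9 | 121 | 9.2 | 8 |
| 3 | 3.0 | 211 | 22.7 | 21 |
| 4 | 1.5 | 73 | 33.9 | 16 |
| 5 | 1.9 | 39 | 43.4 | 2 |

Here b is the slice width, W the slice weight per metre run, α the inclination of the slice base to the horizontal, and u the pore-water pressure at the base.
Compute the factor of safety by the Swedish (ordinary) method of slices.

Ordinary method of slices: FS = Σ[c'·Δl_i + (W_i cosα_i − u_i·Δl_i)·tanφ'] / Σ W_i sinα_i, with Δl_i = b_i / cosα_i.
Slice 1: Δl = 1.4/cos(-0.3°) = 1.400 m; N'_1 = 16·cos(-0.3°) − 3·1.400 = 11.8; c'Δl = 9.52; W sinα = -0.1
Slice 2: Δl = 2.9/cos9.2° = 2.938 m; N'_2 = 121·cos9.2° − 8·2.938 = 95.9; c'Δl = 19.98; W sinα = 19.3
Slice 3: Δl = 3.0/cos22.7° = 3.252 m; N'_3 = 211·cos22.7° − 21·3.252 = 126.4; c'Δl = 22.11; W sinα = 81.4
Slice 4: Δl = 1.5/cos33.9° = 1.807 m; N'_4 = 73·cos33.9° − 16·1.807 = 31.7; c'Δl = 12.29; W sinα = 40.7
Slice 5: Δl = 1.9/cos43.4° = 2.615 m; N'_5 = 39·cos43.4° − 2·2.615 = 23.1; c'Δl = 17.78; W sinα = 26.8
Σc'Δl = 81.7 kN/m; ΣN' = 288.9 kN/m; ΣW sinα = 168.2 kN/m
Resisting = 81.7 + 288.9·tan30.8° = 81.7 + 172.2 = 253.9 kN/m
FS = 253.9 / 168.2 = 1.509

FS = 1.51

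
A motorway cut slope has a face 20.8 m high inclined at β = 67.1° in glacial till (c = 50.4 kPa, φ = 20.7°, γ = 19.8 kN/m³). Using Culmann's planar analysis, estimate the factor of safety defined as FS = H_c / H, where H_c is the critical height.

FS = 1.36

H_c = (4c/γ) · sinβ cosφ / [1 − cos(β − φ)]
    = (4·50.4/19.8) · sin67.1°·cos20.7° / [1 − cos46.4°]
    = 10.182 · 0.8617 / 0.3104 = 28.27 m
FS = H_c / H = 28.27 / 20.8 = 1.359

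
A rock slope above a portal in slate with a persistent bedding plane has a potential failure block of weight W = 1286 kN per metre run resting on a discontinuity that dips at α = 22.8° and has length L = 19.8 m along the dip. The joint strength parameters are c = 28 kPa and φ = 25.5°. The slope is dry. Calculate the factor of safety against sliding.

Resolving the block weight along and normal to the plane and applying the Mohr–Coulomb strength on the joint:
N' = W cosα = 1286·cos22.8° = 1185.5 kN/m
Driving force T = W sinα = 1286·sin22.8° = 498.3 kN/m
Resisting force R = c·L + N'·tanφ = 28·19.8 + 1185.5·tan25.5° = 554.4 + 565.5 = 1119.9 kN/m
FS = R / T = 1119.9 / 498.3 = 2.247

FS = 2.25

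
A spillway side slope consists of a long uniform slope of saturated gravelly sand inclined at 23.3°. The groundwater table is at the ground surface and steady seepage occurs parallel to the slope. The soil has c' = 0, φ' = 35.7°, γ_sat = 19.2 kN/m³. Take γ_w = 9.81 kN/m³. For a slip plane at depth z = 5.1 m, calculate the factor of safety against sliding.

With seepage parallel to the slope and the water table at the surface, the effective normal stress on the slip plane uses the buoyant unit weight γ' = γ_sat − γ_w while the driving shear stress uses γ_sat:
FS = [c' + γ' z cos²β tanφ'] / [γ_sat z sinβ cosβ]
(For c' = 0 this reduces to FS = (γ'/γ_sat)·tanφ'/tanβ.)
γ' = 19.2 − 9.81 = 9.39 kN/m³
Numerator = 0.0 + 9.39·5.1·cos²23.3°·tan35.7° = 0.0 + 9.39·5.1·0.8435·0.7186 = 29.028 kPa
Denominator = 19.2·5.1·sin23.3°·cos23.3° = 19.2·5.1·0.3955·0.9184 = 35.573 kPa
FS = 29.028 / 35.573 = 0.816

FS = 0.82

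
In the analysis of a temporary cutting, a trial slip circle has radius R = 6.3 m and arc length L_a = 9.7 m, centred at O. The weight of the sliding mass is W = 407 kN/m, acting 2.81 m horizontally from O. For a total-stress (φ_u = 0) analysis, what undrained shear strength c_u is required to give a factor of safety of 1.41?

FS = c_u·L_a·R / (W·d), so c_u = FS·W·d / (L_a·R).
c_u = 1.41·407·2.81 / (9.70·6.3) = 1612.6 / 61.11 = 26.39 kPa

c_u = 26.4 kPa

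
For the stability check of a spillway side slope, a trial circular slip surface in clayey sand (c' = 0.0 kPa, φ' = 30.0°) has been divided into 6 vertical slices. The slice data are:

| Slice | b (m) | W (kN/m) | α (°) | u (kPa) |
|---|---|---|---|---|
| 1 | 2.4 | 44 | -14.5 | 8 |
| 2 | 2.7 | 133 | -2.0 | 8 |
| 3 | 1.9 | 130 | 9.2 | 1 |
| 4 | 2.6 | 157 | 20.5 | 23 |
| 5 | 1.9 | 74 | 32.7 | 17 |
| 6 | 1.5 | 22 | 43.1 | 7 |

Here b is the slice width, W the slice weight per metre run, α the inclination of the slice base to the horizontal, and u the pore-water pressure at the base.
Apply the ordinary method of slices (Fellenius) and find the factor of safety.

Ordinary method of slices: FS = Σ[c'·Δl_i + (W_i cosα_i − u_i·Δl_i)·tanφ'] / Σ W_i sinα_i, with Δl_i = b_i / cosα_i.
Slice 1: Δl = 2.4/cos(-14.5°) = 2.479 m; N'_1 = 44·cos(-14.5°) − 8·2.479 = 22.8; c'Δl = 0.00; W sinα = -11.0
Slice 2: Δl = 2.7/cos(-2.0°) = 2.702 m; N'_2 = 133·cos(-2.0°) − 8·2.702 = 111.3; c'Δl = 0.00; W sinα = -4.6
Slice 3: Δl = 1.9/cos9.2° = 1.925 m; N'_3 = 130·cos9.2° − 1·1.925 = 126.4; c'Δl = 0.00; W sinα = 20.8
Slice 4: Δl = 2.6/cos20.5° = 2.776 m; N'_4 = 157·cos20.5° − 23·2.776 = 83.2; c'Δl = 0.00; W sinα = 55.0
Slice 5: Δl = 1.9/cos32.7° = 2.258 m; N'_5 = 74·cos32.7° − 17·2.258 = 23.9; c'Δl = 0.00; W sinα = 40.0
Slice 6: Δl = 1.5/cos43.1° = 2.054 m; N'_6 = 22·cos43.1° − 7·2.054 = 1.7; c'Δl = 0.00; W sinα = 15.0
Σc'Δl = 0.0 kN/m; ΣN' = 369.3 kN/m; ΣW sinα = 115.1 kN/m
Resisting = 0.0 + 369.3·tan30.0° = 0.0 + 213.2 = 213.2 kN/m
FS = 213.2 / 115.1 = 1.852

FS = 1.85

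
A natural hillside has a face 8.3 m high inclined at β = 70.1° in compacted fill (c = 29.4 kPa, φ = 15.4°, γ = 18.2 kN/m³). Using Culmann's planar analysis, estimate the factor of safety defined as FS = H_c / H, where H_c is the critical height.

FS = 1.67

H_c = (4c/γ) · sinβ cosφ / [1 − cos(β − φ)]
    = (4·29.4/18.2) · sin70.1°·cos15.4° / [1 − cos54.7°]
    = 6.462 · 0.9065 / 0.4221 = 13.88 m
FS = H_c / H = 13.88 / 8.3 = 1.672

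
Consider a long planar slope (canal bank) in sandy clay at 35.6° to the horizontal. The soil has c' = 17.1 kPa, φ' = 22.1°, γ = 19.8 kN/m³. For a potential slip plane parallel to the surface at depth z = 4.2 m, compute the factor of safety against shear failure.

For an infinite slope with a slip plane parallel to the surface (no pore pressure): FS = [c' + γz cos²β tanφ'] / [γz sinβ cosβ].
γz = 19.8·4.2 = 83.16 kN/m²
Numerator = 17.1 + 83.16·cos²35.6°·tan22.1° = 17.1 + 83.16·0.6611·0.4061 = 39.425 kPa
Denominator = 83.16·sin35.6°·cos35.6° = 83.16·0.5821·0.8131 = 39.362 kPa
FS = 39.425 / 39.362 = 1.002

FS = 1.00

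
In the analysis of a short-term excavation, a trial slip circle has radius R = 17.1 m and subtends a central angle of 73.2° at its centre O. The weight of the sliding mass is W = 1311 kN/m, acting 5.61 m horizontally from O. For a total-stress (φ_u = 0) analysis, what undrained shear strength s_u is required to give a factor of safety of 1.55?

FS = s_u·L_a·R / (W·d), so s_u = FS·W·d / (L_a·R).
Arc length L_a = R·θ = 17.1·(73.2°·π/180) = 17.1·1.2776 = 21.85 m
s_u = 1.55·1311·5.61 / (21.85·17.1) = 11399.8 / 373.58 = 30.52 kPa

s_u = 30.5 kPa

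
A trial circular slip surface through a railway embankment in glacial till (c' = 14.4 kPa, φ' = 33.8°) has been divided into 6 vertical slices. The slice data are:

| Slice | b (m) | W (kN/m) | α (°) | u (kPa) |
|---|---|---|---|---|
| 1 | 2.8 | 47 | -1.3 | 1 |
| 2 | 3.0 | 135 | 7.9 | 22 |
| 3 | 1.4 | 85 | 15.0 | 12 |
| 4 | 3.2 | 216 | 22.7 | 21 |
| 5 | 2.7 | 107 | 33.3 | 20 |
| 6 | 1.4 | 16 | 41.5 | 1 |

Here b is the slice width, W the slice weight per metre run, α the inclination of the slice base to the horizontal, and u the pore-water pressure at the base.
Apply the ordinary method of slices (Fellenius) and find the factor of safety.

Ordinary method of slices: FS = Σ[c'·Δl_i + (W_i cosα_i − u_i·Δl_i)·tanφ'] / Σ W_i sinα_i, with Δl_i = b_i / cosα_i.
Slice 1: Δl = 2.8/cos(-1.3°) = 2.801 m; N'_1 = 47·cos(-1.3°) − 1·2.801 = 44.2; c'Δl = 40.33; W sinα = -1.1
Slice 2: Δl = 3.0/cos7.9° = 3.029 m; N'_2 = 135·cos7.9° − 22·3.029 = 67.1; c'Δl = 43.61; W sinα = 18.6
Slice 3: Δl = 1.4/cos15.0° = 1.449 m; N'_3 = 85·cos15.0° − 12·1.449 = 64.7; c'Δl = 20.87; W sinα = 22.0
Slice 4: Δl = 3.2/cos22.7° = 3.469 m; N'_4 = 216·cos22.7° − 21·3.469 = 126.4; c'Δl = 49.95; W sinα = 83.4
Slice 5: Δl = 2.7/cos33.3° = 3.230 m; N'_5 = 107·cos33.3° − 20·3.230 = 24.8; c'Δl = 46.52; W sinα = 58.7
Slice 6: Δl = 1.4/cos41.5° = 1.869 m; N'_6 = 16·cos41.5° − 1·1.869 = 10.1; c'Δl = 26.92; W sinα = 10.6
Σc'Δl = 228.2 kN/m; ΣN' = 337.3 kN/m; ΣW sinα = 192.2 kN/m
Resisting = 228.2 + 337.3·tan33.8° = 228.2 + 225.8 = 454.0 kN/m
FS = 454.0 / 192.2 = 2.362

FS = 2.36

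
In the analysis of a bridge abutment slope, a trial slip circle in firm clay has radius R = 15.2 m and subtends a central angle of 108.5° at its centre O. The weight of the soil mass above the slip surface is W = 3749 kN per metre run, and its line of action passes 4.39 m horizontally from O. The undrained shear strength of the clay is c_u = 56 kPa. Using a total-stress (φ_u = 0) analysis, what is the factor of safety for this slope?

Taking moments about the centre O, the resisting moment is provided by the undrained shear strength acting along the arc:
Arc length L_a = R·θ = 15.2·(108.5°·π/180) = 15.2·1.8937 = 28.78 m
M_R = c_u·L_a·R = 56·28.78·15.2 = 24500.9 kN·m/m
M_D = W·d = 3749·4.39 = 16458.1 kN·m/m
FS = M_R / M_D = 24500.9 / 16458.1 = 1.489

FS = 1.49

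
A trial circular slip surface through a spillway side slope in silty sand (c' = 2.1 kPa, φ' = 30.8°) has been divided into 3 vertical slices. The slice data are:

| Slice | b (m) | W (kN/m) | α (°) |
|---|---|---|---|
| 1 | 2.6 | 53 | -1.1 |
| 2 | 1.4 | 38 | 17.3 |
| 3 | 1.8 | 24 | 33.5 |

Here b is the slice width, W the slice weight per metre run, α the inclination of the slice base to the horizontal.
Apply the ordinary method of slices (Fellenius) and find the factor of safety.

FS = 3.32

Ordinary method of slices: FS = Σ[c'·Δl_i + (W_i cosα_i)·tanφ'] / Σ W_i sinα_i, with Δl_i = b_i / cosα_i.
Slice 1: Δl = 2.6/cos(-1.1°) = 2.600 m; N'_1 = 53·cos(-1.1°) = 53.0; c'Δl = 5.46; W sinα = -1.0
Slice 2: Δl = 1.4/cos17.3° = 1.466 m; N'_2 = 38·cos17.3° = 36.3; c'Δl = 3.08; W sinα = 11.3
Slice 3: Δl = 1.8/cos33.5° = 2.159 m; N'_3 = 24·cos33.5° = 20.0; c'Δl = 4.53; W sinα = 13.2
Σc'Δl = 13.1 kN/m; ΣN' = 109.3 kN/m; ΣW sinα = 23.5 kN/m
Resisting = 13.1 + 109.3·tan30.8° = 13.1 + 65.1 = 78.2 kN/m
FS = 78.2 / 23.5 = 3.324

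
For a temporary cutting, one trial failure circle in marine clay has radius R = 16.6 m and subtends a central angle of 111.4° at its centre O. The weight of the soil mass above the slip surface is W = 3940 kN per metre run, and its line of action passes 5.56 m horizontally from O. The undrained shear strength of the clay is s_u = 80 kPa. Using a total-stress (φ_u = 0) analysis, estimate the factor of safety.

FS = 1.96

Taking moments about the centre O, the resisting moment is provided by the undrained shear strength acting along the arc:
Arc length L_a = R·θ = 16.6·(111.4°·π/180) = 16.6·1.9443 = 32.28 m
M_R = s_u·L_a·R = 80·32.28·16.6 = 42861.6 kN·m/m
M_D = W·d = 3940·5.56 = 21906.4 kN·m/m
FS = M_R / M_D = 42861.6 / 21906.4 = 1.957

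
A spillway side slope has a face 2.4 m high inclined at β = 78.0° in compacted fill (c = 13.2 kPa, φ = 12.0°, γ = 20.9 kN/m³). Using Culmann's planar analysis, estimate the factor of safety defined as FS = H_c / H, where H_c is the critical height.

H_c = (4c/γ) · sinβ cosφ / [1 − cos(β − φ)]
    = (4·13.2/20.9) · sin78.0°·cos12.0° / [1 − cos66.0°]
    = 2.526 · 0.9568 / 0.5933 = 4.07 m
FS = H_c / H = 4.07 / 2.4 = 1.698

FS = 1.70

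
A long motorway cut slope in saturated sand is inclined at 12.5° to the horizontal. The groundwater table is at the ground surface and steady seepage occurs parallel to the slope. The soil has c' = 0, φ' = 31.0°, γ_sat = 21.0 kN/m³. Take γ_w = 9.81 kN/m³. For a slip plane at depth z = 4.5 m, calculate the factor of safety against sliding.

FS = 1.44

With seepage parallel to the slope and the water table at the surface, the effective normal stress on the slip plane uses the buoyant unit weight γ' = γ_sat − γ_w while the driving shear stress uses γ_sat:
FS = [c' + γ' z cos²β tanφ'] / [γ_sat z sinβ cosβ]
(For c' = 0 this reduces to FS = (γ'/γ_sat)·tanφ'/tanβ.)
γ' = 21.0 − 9.81 = 11.19 kN/m³
Numerator = 0.0 + 11.19·4.5·cos²12.5°·tan31.0° = 0.0 + 11.19·4.5·0.9532·0.6009 = 28.839 kPa
Denominator = 21.0·4.5·sin12.5°·cos12.5° = 21.0·4.5·0.2164·0.9763 = 19.969 kPa
FS = 28.839 / 19.969 = 1.444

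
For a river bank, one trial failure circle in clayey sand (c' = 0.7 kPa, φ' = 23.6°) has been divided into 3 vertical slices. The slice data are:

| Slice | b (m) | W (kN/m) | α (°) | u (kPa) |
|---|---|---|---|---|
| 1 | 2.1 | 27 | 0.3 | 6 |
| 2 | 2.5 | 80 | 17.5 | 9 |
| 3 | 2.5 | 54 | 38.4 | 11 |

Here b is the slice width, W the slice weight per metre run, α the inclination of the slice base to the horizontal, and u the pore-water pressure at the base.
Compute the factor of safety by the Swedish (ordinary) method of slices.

FS = 0.66

Ordinary method of slices: FS = Σ[c'·Δl_i + (W_i cosα_i − u_i·Δl_i)·tanφ'] / Σ W_i sinα_i, with Δl_i = b_i / cosα_i.
Slice 1: Δl = 2.1/cos0.3° = 2.100 m; N'_1 = 27·cos0.3° − 6·2.100 = 14.4; c'Δl = 1.47; W sinα = 0.1
Slice 2: Δl = 2.5/cos17.5° = 2.621 m; N'_2 = 80·cos17.5° − 9·2.621 = 52.7; c'Δl = 1.83; W sinα = 24.1
Slice 3: Δl = 2.5/cos38.4° = 3.190 m; N'_3 = 54·cos38.4° − 11·3.190 = 7.2; c'Δl = 2.23; W sinα = 33.5
Σc'Δl = 5.5 kN/m; ΣN' = 74.3 kN/m; ΣW sinα = 57.7 kN/m
Resisting = 5.5 + 74.3·tan23.6° = 5.5 + 32.5 = 38.0 kN/m
FS = 38.0 / 57.7 = 0.658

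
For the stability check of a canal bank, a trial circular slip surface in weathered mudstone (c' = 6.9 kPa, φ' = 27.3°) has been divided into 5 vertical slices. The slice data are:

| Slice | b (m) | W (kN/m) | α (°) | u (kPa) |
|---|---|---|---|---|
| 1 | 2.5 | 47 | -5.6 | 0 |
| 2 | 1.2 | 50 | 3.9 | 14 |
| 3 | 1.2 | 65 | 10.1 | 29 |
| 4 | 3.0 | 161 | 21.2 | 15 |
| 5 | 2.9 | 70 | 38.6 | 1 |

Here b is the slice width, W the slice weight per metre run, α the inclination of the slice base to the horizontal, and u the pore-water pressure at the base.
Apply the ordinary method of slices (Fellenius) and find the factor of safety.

Ordinary method of slices: FS = Σ[c'·Δl_i + (W_i cosα_i − u_i·Δl_i)·tanφ'] / Σ W_i sinα_i, with Δl_i = b_i / cosα_i.
Slice 1: Δl = 2.5/cos(-5.6°) = 2.512 m; N'_1 = 47·cos(-5.6°) − 0·2.512 = 46.8; c'Δl = 17.33; W sinα = -4.6
Slice 2: Δl = 1.2/cos3.9° = 1.203 m; N'_2 = 50·cos3.9° − 14·1.203 = 33.0; c'Δl = 8.30; W sinα = 3.4
Slice 3: Δl = 1.2/cos10.1° = 1.219 m; N'_3 = 65·cos10.1° − 29·1.219 = 28.6; c'Δl = 8.41; W sinα = 11.4
Slice 4: Δl = 3.0/cos21.2° = 3.218 m; N'_4 = 161·cos21.2° − 15·3.218 = 101.8; c'Δl = 22.20; W sinα = 58.2
Slice 5: Δl = 2.9/cos38.6° = 3.711 m; N'_5 = 70·cos38.6° − 1·3.711 = 51.0; c'Δl = 25.60; W sinα = 43.7
Σc'Δl = 81.8 kN/m; ΣN' = 261.3 kN/m; ΣW sinα = 112.1 kN/m
Resisting = 81.8 + 261.3·tan27.3° = 81.8 + 134.9 = 216.7 kN/m
FS = 216.7 / 112.1 = 1.933

FS = 1.93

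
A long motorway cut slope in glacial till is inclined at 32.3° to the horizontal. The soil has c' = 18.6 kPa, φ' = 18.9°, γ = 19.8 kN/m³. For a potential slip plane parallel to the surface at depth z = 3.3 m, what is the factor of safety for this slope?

FS = 1.17

For an infinite slope with a slip plane parallel to the surface (no pore pressure): FS = [c' + γz cos²β tanφ'] / [γz sinβ cosβ].
γz = 19.8·3.3 = 65.34 kN/m²
Numerator = 18.6 + 65.34·cos²32.3°·tan18.9° = 18.6 + 65.34·0.7145·0.3424 = 34.583 kPa
Denominator = 65.34·sin32.3°·cos32.3° = 65.34·0.5344·0.8453 = 29.512 kPa
FS = 34.583 / 29.512 = 1.172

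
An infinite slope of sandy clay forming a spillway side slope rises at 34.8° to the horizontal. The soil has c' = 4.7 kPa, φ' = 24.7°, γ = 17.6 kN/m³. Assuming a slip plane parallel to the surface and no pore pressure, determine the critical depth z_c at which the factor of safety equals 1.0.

Setting FS = 1.00 in FS = [c' + γz cos²β tanφ'] / [γz sinβ cosβ] and solving for z:
z = c' / [γ cosβ (FS·sinβ − cosβ·tanφ')]
  = 4.7 / [17.6·cos34.8°·(1.00·sin34.8° − cos34.8°·tan24.7°)]
  = 4.7 / [17.6·0.8211·(1.00·0.5707 − 0.8211·0.4599)]
  = 4.7 / 2.7897 = 1.685 m

z_c = 1.68 m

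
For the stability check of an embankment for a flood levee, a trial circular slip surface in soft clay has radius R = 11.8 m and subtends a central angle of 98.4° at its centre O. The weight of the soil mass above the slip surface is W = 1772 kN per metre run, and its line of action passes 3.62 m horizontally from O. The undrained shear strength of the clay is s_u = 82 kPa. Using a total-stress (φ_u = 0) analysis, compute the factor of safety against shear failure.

FS = 3.06

Taking moments about the centre O, the resisting moment is provided by the undrained shear strength acting along the arc:
Arc length L_a = R·θ = 11.8·(98.4°·π/180) = 11.8·1.7174 = 20.27 m
M_R = s_u·L_a·R = 82·20.27·11.8 = 19608.8 kN·m/m
M_D = W·d = 1772·3.62 = 6414.6 kN·m/m
FS = M_R / M_D = 19608.8 / 6414.6 = 3.057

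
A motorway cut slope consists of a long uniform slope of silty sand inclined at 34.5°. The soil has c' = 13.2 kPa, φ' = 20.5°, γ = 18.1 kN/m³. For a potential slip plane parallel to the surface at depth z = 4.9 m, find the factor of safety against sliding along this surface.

For an infinite slope with a slip plane parallel to the surface (no pore pressure): FS = [c' + γz cos²β tanφ'] / [γz sinβ cosβ].
γz = 18.1·4.9 = 88.69 kN/m²
Numerator = 13.2 + 88.69·cos²34.5°·tan20.5° = 13.2 + 88.69·0.6792·0.3739 = 35.722 kPa
Denominator = 88.69·sin34.5°·cos34.5° = 88.69·0.5664·0.8241 = 41.400 kPa
FS = 35.722 / 41.400 = 0.863

FS = 0.86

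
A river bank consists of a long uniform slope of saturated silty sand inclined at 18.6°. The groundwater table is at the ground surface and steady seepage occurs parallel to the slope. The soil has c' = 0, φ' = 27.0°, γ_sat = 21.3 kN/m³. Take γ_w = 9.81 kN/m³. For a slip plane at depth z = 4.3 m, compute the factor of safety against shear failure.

With seepage parallel to the slope and the water table at the surface, the effective normal stress on the slip plane uses the buoyant unit weight γ' = γ_sat − γ_w while the driving shear stress uses γ_sat:
FS = [c' + γ' z cos²β tanφ'] / [γ_sat z sinβ cosβ]
(For c' = 0 this reduces to FS = (γ'/γ_sat)·tanφ'/tanβ.)
γ' = 21.3 − 9.81 = 11.49 kN/m³
Numerator = 0.0 + 11.49·4.3·cos²18.6°·tan27.0° = 0.0 + 11.49·4.3·0.8983·0.5095 = 22.613 kPa
Denominator = 21.3·4.3·sin18.6°·cos18.6° = 21.3·4.3·0.3190·0.9478 = 27.688 kPa
FS = 22.613 / 27.688 = 0.817

FS = 0.82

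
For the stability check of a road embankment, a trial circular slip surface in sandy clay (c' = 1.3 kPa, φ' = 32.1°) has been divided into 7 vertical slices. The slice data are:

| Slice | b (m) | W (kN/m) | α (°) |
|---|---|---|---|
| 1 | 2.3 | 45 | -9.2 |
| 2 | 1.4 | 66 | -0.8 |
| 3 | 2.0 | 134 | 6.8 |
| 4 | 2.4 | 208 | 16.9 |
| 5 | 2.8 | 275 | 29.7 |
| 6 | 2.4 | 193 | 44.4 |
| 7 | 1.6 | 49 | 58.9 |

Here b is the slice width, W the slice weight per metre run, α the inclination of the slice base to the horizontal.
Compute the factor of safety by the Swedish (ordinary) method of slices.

Ordinary method of slices: FS = Σ[c'·Δl_i + (W_i cosα_i)·tanφ'] / Σ W_i sinα_i, with Δl_i = b_i / cosα_i.
Slice 1: Δl = 2.3/cos(-9.2°) = 2.330 m; N'_1 = 45·cos(-9.2°) = 44.4; c'Δl = 3.03; W sinα = -7.2
Slice 2: Δl = 1.4/cos(-0.8°) = 1.400 m; N'_2 = 66·cos(-0.8°) = 66.0; c'Δl = 1.82; W sinα = -0.9
Slice 3: Δl = 2.0/cos6.8° = 2.014 m; N'_3 = 134·cos6.8° = 133.1; c'Δl = 2.62; W sinα = 15.9
Slice 4: Δl = 2.4/cos16.9° = 2.508 m; N'_4 = 208·cos16.9° = 199.0; c'Δl = 3.26; W sinα = 60.5
Slice 5: Δl = 2.8/cos29.7° = 3.223 m; N'_5 = 275·cos29.7° = 238.9; c'Δl = 4.19; W sinα = 136.3
Slice 6: Δl = 2.4/cos44.4° = 3.359 m; N'_6 = 193·cos44.4° = 137.9; c'Δl = 4.37; W sinα = 135.0
Slice 7: Δl = 1.6/cos58.9° = 3.098 m; N'_7 = 49·cos58.9° = 25.3; c'Δl = 4.03; W sinα = 42.0
Σc'Δl = 23.3 kN/m; ΣN' = 844.6 kN/m; ΣW sinα = 381.5 kN/m
Resisting = 23.3 + 844.6·tan32.1° = 23.3 + 529.8 = 553.1 kN/m
FS = 553.1 / 381.5 = 1.450

FS = 1.45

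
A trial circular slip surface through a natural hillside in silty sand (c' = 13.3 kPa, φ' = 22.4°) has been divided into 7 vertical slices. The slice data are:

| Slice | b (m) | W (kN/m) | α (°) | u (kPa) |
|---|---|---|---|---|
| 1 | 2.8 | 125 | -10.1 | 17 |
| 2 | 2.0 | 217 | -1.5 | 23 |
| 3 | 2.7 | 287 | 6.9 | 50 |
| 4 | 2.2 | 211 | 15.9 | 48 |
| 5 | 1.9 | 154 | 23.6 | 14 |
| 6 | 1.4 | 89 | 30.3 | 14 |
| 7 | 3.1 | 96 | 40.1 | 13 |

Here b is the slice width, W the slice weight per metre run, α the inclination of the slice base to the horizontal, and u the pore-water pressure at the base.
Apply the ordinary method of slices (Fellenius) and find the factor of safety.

FS = 2.20

Ordinary method of slices: FS = Σ[c'·Δl_i + (W_i cosα_i − u_i·Δl_i)·tanφ'] / Σ W_i sinα_i, with Δl_i = b_i / cosα_i.
Slice 1: Δl = 2.8/cos(-10.1°) = 2.844 m; N'_1 = 125·cos(-10.1°) − 17·2.844 = 74.7; c'Δl = 37.83; W sinα = -21.9
Slice 2: Δl = 2.0/cos(-1.5°) = 2.001 m; N'_2 = 217·cos(-1.5°) − 23·2.001 = 170.9; c'Δl = 26.61; W sinα = -5.7
Slice 3: Δl = 2.7/cos6.9° = 2.720 m; N'_3 = 287·cos6.9° − 50·2.720 = 148.9; c'Δl = 36.17; W sinα = 34.5
Slice 4: Δl = 2.2/cos15.9° = 2.288 m; N'_4 = 211·cos15.9° − 48·2.288 = 93.1; c'Δl = 30.42; W sinα = 57.8
Slice 5: Δl = 1.9/cos23.6° = 2.073 m; N'_5 = 154·cos23.6° − 14·2.073 = 112.1; c'Δl = 27.58; W sinα = 61.7
Slice 6: Δl = 1.4/cos30.3° = 1.622 m; N'_6 = 89·cos30.3° − 14·1.622 = 54.1; c'Δl = 21.57; W sinα = 44.9
Slice 7: Δl = 3.1/cos40.1° = 4.053 m; N'_7 = 96·cos40.1° − 13·4.053 = 20.7; c'Δl = 53.90; W sinα = 61.8
Σc'Δl = 234.1 kN/m; ΣN' = 674.7 kN/m; ΣW sinα = 233.1 kN/m
Resisting = 234.1 + 674.7·tan22.4° = 234.1 + 278.1 = 512.2 kN/m
FS = 512.2 / 233.1 = 2.197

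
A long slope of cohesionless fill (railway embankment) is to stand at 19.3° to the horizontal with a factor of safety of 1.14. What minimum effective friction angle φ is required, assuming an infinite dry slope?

FS = tanφ/tanβ ⇒ tanφ = FS · tanβ = 1.14 · tan19.3° = 0.3992
φ = arctan(0.3992) = 21.76°

φ = 21.8°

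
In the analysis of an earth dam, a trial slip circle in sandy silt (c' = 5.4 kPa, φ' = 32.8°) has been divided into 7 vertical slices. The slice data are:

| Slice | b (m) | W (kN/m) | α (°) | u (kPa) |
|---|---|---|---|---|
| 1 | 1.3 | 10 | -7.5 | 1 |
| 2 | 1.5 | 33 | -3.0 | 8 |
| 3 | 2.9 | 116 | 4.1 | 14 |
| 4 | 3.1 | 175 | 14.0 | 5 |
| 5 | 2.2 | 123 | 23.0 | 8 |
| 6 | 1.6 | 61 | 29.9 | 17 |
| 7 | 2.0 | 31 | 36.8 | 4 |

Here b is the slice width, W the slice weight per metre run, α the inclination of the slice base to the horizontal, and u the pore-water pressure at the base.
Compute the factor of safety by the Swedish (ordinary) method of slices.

FS = 2.32

Ordinary method of slices: FS = Σ[c'·Δl_i + (W_i cosα_i − u_i·Δl_i)·tanφ'] / Σ W_i sinα_i, with Δl_i = b_i / cosα_i.
Slice 1: Δl = 1.3/cos(-7.5°) = 1.311 m; N'_1 = 10·cos(-7.5°) − 1·1.311 = 8.6; c'Δl = 7.08; W sinα = -1.3
Slice 2: Δl = 1.5/cos(-3.0°) = 1.502 m; N'_2 = 33·cos(-3.0°) − 8·1.502 = 20.9; c'Δl = 8.11; W sinα = -1.7
Slice 3: Δl = 2.9/cos4.1° = 2.907 m; N'_3 = 116·cos4.1° − 14·2.907 = 75.0; c'Δl = 15.70; W sinα = 8.3
Slice 4: Δl = 3.1/cos14.0° = 3.195 m; N'_4 = 175·cos14.0° − 5·3.195 = 153.8; c'Δl = 17.25; W sinα = 42.3
Slice 5: Δl = 2.2/cos23.0° = 2.390 m; N'_5 = 123·cos23.0° − 8·2.390 = 94.1; c'Δl = 12.91; W sinα = 48.1
Slice 6: Δl = 1.6/cos29.9° = 1.846 m; N'_6 = 61·cos29.9° − 17·1.846 = 21.5; c'Δl = 9.97; W sinα = 30.4
Slice 7: Δl = 2.0/cos36.8° = 2.498 m; N'_7 = 31·cos36.8° − 4·2.498 = 14.8; c'Δl = 13.49; W sinα = 18.6
Σc'Δl = 84.5 kN/m; ΣN' = 388.8 kN/m; ΣW sinα = 144.6 kN/m
Resisting = 84.5 + 388.8·tan32.8° = 84.5 + 250.6 = 335.1 kN/m
FS = 335.1 / 144.6 = 2.317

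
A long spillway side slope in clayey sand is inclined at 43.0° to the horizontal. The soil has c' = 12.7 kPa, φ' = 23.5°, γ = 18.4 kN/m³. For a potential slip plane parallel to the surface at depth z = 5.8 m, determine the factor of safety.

FS = 0.70

For an infinite slope with a slip plane parallel to the surface (no pore pressure): FS = [c' + γz cos²β tanφ'] / [γz sinβ cosβ].
γz = 18.4·5.8 = 106.72 kN/m²
Numerator = 12.7 + 106.72·cos²43.0°·tan23.5° = 12.7 + 106.72·0.5349·0.4348 = 37.520 kPa
Denominator = 106.72·sin43.0°·cos43.0° = 106.72·0.6820·0.7314 = 53.230 kPa
FS = 37.520 / 53.230 = 0.705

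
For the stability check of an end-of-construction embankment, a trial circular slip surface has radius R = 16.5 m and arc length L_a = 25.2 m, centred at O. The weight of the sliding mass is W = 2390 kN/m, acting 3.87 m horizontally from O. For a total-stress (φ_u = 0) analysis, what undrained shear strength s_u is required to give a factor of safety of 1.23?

FS = s_u·L_a·R / (W·d), so s_u = FS·W·d / (L_a·R).
s_u = 1.23·2390·3.87 / (25.20·16.5) = 11376.6 / 415.80 = 27.36 kPa

s_u = 27.4 kPa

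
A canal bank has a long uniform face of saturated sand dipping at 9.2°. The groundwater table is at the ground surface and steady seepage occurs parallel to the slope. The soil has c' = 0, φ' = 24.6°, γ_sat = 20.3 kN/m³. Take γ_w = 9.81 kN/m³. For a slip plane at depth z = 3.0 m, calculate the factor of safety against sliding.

FS = 1.46

With seepage parallel to the slope and the water table at the surface, the effective normal stress on the slip plane uses the buoyant unit weight γ' = γ_sat − γ_w while the driving shear stress uses γ_sat:
FS = [c' + γ' z cos²β tanφ'] / [γ_sat z sinβ cosβ]
(For c' = 0 this reduces to FS = (γ'/γ_sat)·tanφ'/tanβ.)
γ' = 20.3 − 9.81 = 10.49 kN/m³
Numerator = 0.0 + 10.49·3.0·cos²9.2°·tan24.6° = 0.0 + 10.49·3.0·0.9744·0.4578 = 14.040 kPa
Denominator = 20.3·3.0·sin9.2°·cos9.2° = 20.3·3.0·0.1599·0.9871 = 9.612 kPa
FS = 14.040 / 9.612 = 1.461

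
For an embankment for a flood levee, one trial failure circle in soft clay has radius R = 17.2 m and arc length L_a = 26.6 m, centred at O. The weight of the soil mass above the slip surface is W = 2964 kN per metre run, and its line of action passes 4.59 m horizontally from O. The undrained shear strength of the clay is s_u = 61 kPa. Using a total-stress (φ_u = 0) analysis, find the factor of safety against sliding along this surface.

FS = 2.05

Taking moments about the centre O, the resisting moment is provided by the undrained shear strength acting along the arc:
M_R = s_u·L_a·R = 61·26.60·17.2 = 27908.7 kN·m/m
M_D = W·d = 2964·4.59 = 13604.8 kN·m/m
FS = M_R / M_D = 27908.7 / 13604.8 = 2.051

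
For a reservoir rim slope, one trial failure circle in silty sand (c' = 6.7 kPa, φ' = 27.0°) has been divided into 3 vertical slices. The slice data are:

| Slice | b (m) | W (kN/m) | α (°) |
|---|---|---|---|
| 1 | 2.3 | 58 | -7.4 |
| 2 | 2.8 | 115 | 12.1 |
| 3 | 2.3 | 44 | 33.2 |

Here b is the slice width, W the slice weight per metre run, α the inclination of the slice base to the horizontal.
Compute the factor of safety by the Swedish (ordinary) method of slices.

FS = 3.89

Ordinary method of slices: FS = Σ[c'·Δl_i + (W_i cosα_i)·tanφ'] / Σ W_i sinα_i, with Δl_i = b_i / cosα_i.
Slice 1: Δl = 2.3/cos(-7.4°) = 2.319 m; N'_1 = 58·cos(-7.4°) = 57.5; c'Δl = 15.54; W sinα = -7.5
Slice 2: Δl = 2.8/cos12.1° = 2.864 m; N'_2 = 115·cos12.1° = 112.4; c'Δl = 19.19; W sinα = 24.1
Slice 3: Δl = 2.3/cos33.2° = 2.749 m; N'_3 = 44·cos33.2° = 36.8; c'Δl = 18.42; W sinα = 24.1
Σc'Δl = 53.1 kN/m; ΣN' = 206.8 kN/m; ΣW sinα = 40.7 kN/m
Resisting = 53.1 + 206.8·tan27.0° = 53.1 + 105.4 = 158.5 kN/m
FS = 158.5 / 40.7 = 3.892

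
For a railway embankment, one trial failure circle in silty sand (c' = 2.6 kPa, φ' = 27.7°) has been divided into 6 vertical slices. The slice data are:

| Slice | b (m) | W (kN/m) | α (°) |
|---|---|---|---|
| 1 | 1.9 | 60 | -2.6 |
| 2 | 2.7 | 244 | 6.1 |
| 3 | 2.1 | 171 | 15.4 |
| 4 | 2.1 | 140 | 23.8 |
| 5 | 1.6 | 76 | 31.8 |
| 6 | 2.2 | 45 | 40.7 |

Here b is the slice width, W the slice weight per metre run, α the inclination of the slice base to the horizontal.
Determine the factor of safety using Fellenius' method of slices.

Ordinary method of slices: FS = Σ[c'·Δl_i + (W_i cosα_i)·tanφ'] / Σ W_i sinα_i, with Δl_i = b_i / cosα_i.
Slice 1: Δl = 1.9/cos(-2.6°) = 1.902 m; N'_1 = 60·cos(-2.6°) = 59.9; c'Δl = 4.95; W sinα = -2.7
Slice 2: Δl = 2.7/cos6.1° = 2.715 m; N'_2 = 244·cos6.1° = 242.6; c'Δl = 7.06; W sinα = 25.9
Slice 3: Δl = 2.1/cos15.4° = 2.178 m; N'_3 = 171·cos15.4° = 164.9; c'Δl = 5.66; W sinα = 45.4
Slice 4: Δl = 2.1/cos23.8° = 2.295 m; N'_4 = 140·cos23.8° = 128.1; c'Δl = 5.97; W sinα = 56.5
Slice 5: Δl = 1.6/cos31.8° = 1.883 m; N'_5 = 76·cos31.8° = 64.6; c'Δl = 4.89; W sinα = 40.0
Slice 6: Δl = 2.2/cos40.7° = 2.902 m; N'_6 = 45·cos40.7° = 34.1; c'Δl = 7.54; W sinα = 29.3
Σc'Δl = 36.1 kN/m; ΣN' = 694.2 kN/m; ΣW sinα = 194.5 kN/m
Resisting = 36.1 + 694.2·tan27.7° = 36.1 + 364.5 = 400.5 kN/m
FS = 400.5 / 194.5 = 2.059

FS = 2.06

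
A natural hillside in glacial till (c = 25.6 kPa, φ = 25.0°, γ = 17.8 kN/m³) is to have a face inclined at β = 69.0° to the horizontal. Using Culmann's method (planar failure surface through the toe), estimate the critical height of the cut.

Culmann's analysis gives the critical failure plane at α_cr = (β + φ)/2 = (69.0 + 25.0)/2 = 47.0°, and the critical height
H_c = (4c/γ) · sinβ cosφ / [1 − cos(β − φ)]
    = (4·25.6/17.8) · sin69.0°·cos25.0° / [1 − cos(44.0°)]
    = 5.753 · 0.9336·0.9063 / [1 − 0.7193]
    = 5.753 · 0.8461 / 0.2807
    = 17.34 m

H_c = 17.34 m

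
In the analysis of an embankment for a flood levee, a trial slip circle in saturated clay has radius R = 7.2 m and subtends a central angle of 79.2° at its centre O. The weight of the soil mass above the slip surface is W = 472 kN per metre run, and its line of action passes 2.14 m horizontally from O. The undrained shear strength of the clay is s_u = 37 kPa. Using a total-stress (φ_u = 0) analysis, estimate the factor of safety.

FS = 2.62

Taking moments about the centre O, the resisting moment is provided by the undrained shear strength acting along the arc:
Arc length L_a = R·θ = 7.2·(79.2°·π/180) = 7.2·1.3823 = 9.95 m
M_R = s_u·L_a·R = 37·9.95·7.2 = 2651.4 kN·m/m
M_D = W·d = 472·2.14 = 1010.1 kN·m/m
FS = M_R / M_D = 2651.4 / 1010.1 = 2.625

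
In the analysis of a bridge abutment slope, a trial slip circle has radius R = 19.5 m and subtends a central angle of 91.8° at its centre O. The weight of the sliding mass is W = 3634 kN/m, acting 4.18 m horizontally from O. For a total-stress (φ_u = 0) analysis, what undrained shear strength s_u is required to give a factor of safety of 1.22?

FS = s_u·L_a·R / (W·d), so s_u = FS·W·d / (L_a·R).
Arc length L_a = R·θ = 19.5·(91.8°·π/180) = 19.5·1.6022 = 31.24 m
s_u = 1.22·3634·4.18 / (31.24·19.5) = 18531.9 / 609.24 = 30.42 kPa

s_u = 30.4 kPa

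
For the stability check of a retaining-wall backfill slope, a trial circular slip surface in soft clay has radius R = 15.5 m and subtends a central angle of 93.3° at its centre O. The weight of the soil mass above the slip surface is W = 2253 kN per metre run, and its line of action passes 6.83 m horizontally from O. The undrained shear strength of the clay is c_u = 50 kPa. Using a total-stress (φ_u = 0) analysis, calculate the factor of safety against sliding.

Taking moments about the centre O, the resisting moment is provided by the undrained shear strength acting along the arc:
Arc length L_a = R·θ = 15.5·(93.3°·π/180) = 15.5·1.6284 = 25.24 m
M_R = c_u·L_a·R = 50·25.24·15.5 = 19561.1 kN·m/m
M_D = W·d = 2253·6.83 = 15388.0 kN·m/m
FS = M_R / M_D = 19561.1 / 15388.0 = 1.271

FS = 1.27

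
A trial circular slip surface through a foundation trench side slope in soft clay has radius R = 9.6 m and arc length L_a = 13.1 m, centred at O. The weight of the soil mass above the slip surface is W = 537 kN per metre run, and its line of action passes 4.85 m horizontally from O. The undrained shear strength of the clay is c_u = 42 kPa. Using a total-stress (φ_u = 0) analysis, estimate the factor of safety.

FS = 2.03

Taking moments about the centre O, the resisting moment is provided by the undrained shear strength acting along the arc:
M_R = c_u·L_a·R = 42·13.10·9.6 = 5281.9 kN·m/m
M_D = W·d = 537·4.85 = 2604.4 kN·m/m
FS = M_R / M_D = 5281.9 / 2604.4 = 2.028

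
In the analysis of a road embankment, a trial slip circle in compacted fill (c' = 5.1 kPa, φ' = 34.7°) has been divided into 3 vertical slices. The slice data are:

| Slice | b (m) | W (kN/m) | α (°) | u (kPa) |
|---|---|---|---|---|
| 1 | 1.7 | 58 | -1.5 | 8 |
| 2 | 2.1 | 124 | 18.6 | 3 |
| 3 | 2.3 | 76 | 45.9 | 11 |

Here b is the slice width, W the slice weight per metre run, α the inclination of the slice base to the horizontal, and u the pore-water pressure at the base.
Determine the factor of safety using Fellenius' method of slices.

FS = 1.68

Ordinary method of slices: FS = Σ[c'·Δl_i + (W_i cosα_i − u_i·Δl_i)·tanφ'] / Σ W_i sinα_i, with Δl_i = b_i / cosα_i.
Slice 1: Δl = 1.7/cos(-1.5°) = 1.701 m; N'_1 = 58·cos(-1.5°) − 8·1.701 = 44.4; c'Δl = 8.67; W sinα = -1.5
Slice 2: Δl = 2.1/cos18.6° = 2.216 m; N'_2 = 124·cos18.6° − 3·2.216 = 110.9; c'Δl = 11.30; W sinα = 39.6
Slice 3: Δl = 2.3/cos45.9° = 3.305 m; N'_3 = 76·cos45.9° − 11·3.305 = 16.5; c'Δl = 16.86; W sinα = 54.6
Σc'Δl = 36.8 kN/m; ΣN' = 171.8 kN/m; ΣW sinα = 92.6 kN/m
Resisting = 36.8 + 171.8·tan34.7° = 36.8 + 119.0 = 155.8 kN/m
FS = 155.8 / 92.6 = 1.682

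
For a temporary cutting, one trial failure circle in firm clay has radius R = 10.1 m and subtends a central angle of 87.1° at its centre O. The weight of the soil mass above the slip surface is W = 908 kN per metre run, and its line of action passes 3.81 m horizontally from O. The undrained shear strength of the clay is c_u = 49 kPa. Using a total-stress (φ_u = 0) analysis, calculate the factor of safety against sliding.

Taking moments about the centre O, the resisting moment is provided by the undrained shear strength acting along the arc:
Arc length L_a = R·θ = 10.1·(87.1°·π/180) = 10.1·1.5202 = 15.35 m
M_R = c_u·L_a·R = 49·15.35·10.1 = 7598.6 kN·m/m
M_D = W·d = 908·3.81 = 3459.5 kN·m/m
FS = M_R / M_D = 7598.6 / 3459.5 = 2.196

FS = 2.20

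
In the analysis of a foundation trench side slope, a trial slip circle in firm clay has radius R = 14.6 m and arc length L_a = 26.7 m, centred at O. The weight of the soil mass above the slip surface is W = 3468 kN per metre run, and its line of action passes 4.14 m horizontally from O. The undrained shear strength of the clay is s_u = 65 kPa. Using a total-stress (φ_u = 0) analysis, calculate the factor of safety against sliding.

Taking moments about the centre O, the resisting moment is provided by the undrained shear strength acting along the arc:
M_R = s_u·L_a·R = 65·26.70·14.6 = 25338.3 kN·m/m
M_D = W·d = 3468·4.14 = 14357.5 kN·m/m
FS = M_R / M_D = 25338.3 / 14357.5 = 1.765

FS = 1.76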